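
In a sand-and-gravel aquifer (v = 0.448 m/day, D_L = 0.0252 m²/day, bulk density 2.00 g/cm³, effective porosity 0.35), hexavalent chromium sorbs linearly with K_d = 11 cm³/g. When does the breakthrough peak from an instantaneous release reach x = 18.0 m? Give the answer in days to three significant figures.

Retardation factor R = 1 + ρ_b·K_d/n = 1 + 2.00 × 11/0.35 = 63.86.
Sorption retards both mechanisms: v_R = v/R = 0.007015 m/day, D_R = D/R = 0.0003946 m²/day.
Peak time from v_R²t² + 2D_R t − x² = 0: t = (√(D_R² + v_R²x²) − D_R)/v_R².
√(D_R² + v_R²x²) = √(0.0003946² + 0.007015² × 18.0²) = 0.1263; v_R² = 4.921e-05.
t = (0.1263 − 0.0003946)/4.921e-05 = 2560 days.

2560 days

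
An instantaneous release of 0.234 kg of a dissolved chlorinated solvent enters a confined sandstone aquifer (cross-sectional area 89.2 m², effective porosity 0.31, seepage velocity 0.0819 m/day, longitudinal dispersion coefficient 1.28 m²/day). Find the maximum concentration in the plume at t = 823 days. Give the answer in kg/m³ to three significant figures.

7.35e-05 kg/m³

The peak of an instantaneous 1D plume sits at x = vt; there the Gaussian factor is 1 and C_max = M/(n_e·A·√(4πDt)), where n_e·A is the pore area the mass is dissolved in.
√(4πDt) = √(4π × 1.28 × 823) = 115.1 m, so C_max = 0.234/(0.31 × 89.2 × 115.1) = 7.35e-05 kg/m³.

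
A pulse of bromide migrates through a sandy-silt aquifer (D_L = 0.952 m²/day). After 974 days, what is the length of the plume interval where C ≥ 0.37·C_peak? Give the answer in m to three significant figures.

121 m

The plume is Gaussian with σ = √(2Dt) = √(2 × 0.952 × 974) = 43.06 m.
C/C_peak = exp(−Δx²/(2σ²)) = 0.37 ⇒ Δx = σ·√(−2 ln 0.37) = 43.06 × 1.410 = 60.71 m.
Width = 2Δx = 121 m.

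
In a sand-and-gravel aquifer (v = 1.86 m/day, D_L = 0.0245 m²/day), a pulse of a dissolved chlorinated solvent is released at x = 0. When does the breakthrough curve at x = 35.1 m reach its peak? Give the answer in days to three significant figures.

For the 1D instantaneous-source solution, setting ∂C/∂t = 0 at fixed x gives v²t² + 2Dt − x² = 0, so t = (√(D² + v²x²) − D)/v².
√(D² + v²x²) = √(0.0245² + 1.86² × 35.1²) = 65.29; v² = 3.4596.
t = (65.29 − 0.0245)/3.4596 = 18.9 days (vs. the pure-advection estimate x/v = 18.9 d).

18.9 days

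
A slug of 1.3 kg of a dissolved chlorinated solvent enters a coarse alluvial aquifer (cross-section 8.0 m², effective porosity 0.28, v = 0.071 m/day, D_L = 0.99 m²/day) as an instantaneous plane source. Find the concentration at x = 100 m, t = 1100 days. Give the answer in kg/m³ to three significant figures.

0.00444 kg/m³

For an instantaneous plane source, C(x,t) = M/(n_e·A·√(4πDt)) · exp(−(x−vt)²/(4Dt)), with n_e·A the pore (flow) area.
Plume center vt = 0.071 × 1100 = 78.1 m, so the well at 100 m is 21.9 m downgradient of the peak.
√(4πDt) = 117.0 m, giving peak height M/(n_e·A·√(4πDt)) = 1.3/(0.28 × 8.0 × 117.0) = 0.004960 kg/m³.
(x−vt)²/(4Dt) = (21.9)²/(4 × 0.99 × 1100) = 0.1101; exp(−0.1101) = 0.8957.
C = 0.004960 × 0.8957 = 0.00444 kg/m³.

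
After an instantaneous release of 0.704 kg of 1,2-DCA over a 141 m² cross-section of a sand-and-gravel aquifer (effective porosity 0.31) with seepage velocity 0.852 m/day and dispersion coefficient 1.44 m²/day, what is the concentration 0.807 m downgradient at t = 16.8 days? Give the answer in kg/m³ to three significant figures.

0.000140 kg/m³

For an instantaneous plane source, C(x,t) = M/(n_e·A·√(4πDt)) · exp(−(x−vt)²/(4Dt)), with n_e·A the pore (flow) area.
Plume center vt = 0.852 × 16.8 = 14.3136 m, so the well at 0.807 m is 13.5066 m upgradient of the peak.
√(4πDt) = 17.44 m, giving peak height M/(n_e·A·√(4πDt)) = 0.704/(0.31 × 141 × 17.44) = 0.0009235 kg/m³.
(x−vt)²/(4Dt) = (-13.5066)²/(4 × 1.44 × 16.8) = 1.885; exp(−1.885) = 0.1518.
C = 0.0009235 × 0.1518 = 0.000140 kg/m³.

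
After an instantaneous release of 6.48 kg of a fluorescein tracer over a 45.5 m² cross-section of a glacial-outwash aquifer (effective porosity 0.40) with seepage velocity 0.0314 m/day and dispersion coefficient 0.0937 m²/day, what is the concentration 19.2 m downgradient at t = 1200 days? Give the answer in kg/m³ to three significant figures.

For an instantaneous plane source, C(x,t) = M/(n_e·A·√(4πDt)) · exp(−(x−vt)²/(4Dt)), with n_e·A the pore (flow) area.
Plume center vt = 0.0314 × 1200 = 37.68 m, so the well at 19.2 m is 18.48 m upgradient of the peak.
√(4πDt) = 37.59 m, giving peak height M/(n_e·A·√(4πDt)) = 6.48/(0.40 × 45.5 × 37.59) = 0.009472 kg/m³.
(x−vt)²/(4Dt) = (-18.48)²/(4 × 0.0937 × 1200) = 0.7593; exp(−0.7593) = 0.4680.
C = 0.009472 × 0.4680 = 0.00443 kg/m³.

0.00443 kg/m³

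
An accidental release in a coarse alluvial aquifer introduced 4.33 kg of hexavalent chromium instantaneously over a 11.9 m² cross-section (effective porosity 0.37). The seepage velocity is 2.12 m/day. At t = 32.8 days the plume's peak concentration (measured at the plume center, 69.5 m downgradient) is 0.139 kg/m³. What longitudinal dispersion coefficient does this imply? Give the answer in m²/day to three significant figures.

At the plume center C_max = M/(n_e·A·√(4πDt)), so D = M²/(4πt·(n_e·A·C_max)²).
n_e·A·C_max = 0.37 × 11.9 × 0.139 = 0.6120 kg/m.
D = 4.33²/(4π × 32.8 × 0.6120²) = 0.121 m²/day.

0.121 m²/day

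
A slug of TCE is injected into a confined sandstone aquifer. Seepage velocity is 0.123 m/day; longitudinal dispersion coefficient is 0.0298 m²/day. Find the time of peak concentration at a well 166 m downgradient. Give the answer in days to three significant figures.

For the 1D instantaneous-source solution, setting ∂C/∂t = 0 at fixed x gives v²t² + 2Dt − x² = 0, so t = (√(D² + v²x²) − D)/v².
√(D² + v²x²) = √(0.0298² + 0.123² × 166²) = 20.42; v² = 0.015129.
t = (20.42 − 0.0298)/0.015129 = 1350 days (vs. the pure-advection estimate x/v = 1350 d).

1350 days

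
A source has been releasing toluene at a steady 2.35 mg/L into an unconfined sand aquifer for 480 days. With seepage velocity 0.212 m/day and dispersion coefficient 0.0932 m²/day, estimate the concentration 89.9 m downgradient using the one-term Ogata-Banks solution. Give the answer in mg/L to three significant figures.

For a continuous step input, C/C₀ ≈ ½·erfc((x−vt)/(2√(Dt))).
vt = 0.212 × 480 = 101.76 m and 2√(Dt) = 2√(0.0932 × 480) = 13.38 m.
Argument (x−vt)/(2√(Dt)) = (89.9 − 101.76)/13.38 = -0.8864; ½·erfc(-0.8864) = 0.8950.
C = 2.35 × 0.8950 = 2.10 mg/L.

2.10 mg/L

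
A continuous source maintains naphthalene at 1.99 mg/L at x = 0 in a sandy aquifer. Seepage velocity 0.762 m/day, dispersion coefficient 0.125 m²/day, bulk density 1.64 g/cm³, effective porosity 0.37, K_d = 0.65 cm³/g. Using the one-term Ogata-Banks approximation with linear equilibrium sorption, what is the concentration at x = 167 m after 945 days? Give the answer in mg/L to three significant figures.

1.97 mg/L

Retardation factor R = 1 + ρ_b·K_d/n = 1 + 1.64 × 0.65/0.37 = 3.881.
Sorption retards both mechanisms: v_R = v/R = 0.1963 m/day, D_R = D/R = 0.03221 m²/day.
v_R·t = 0.1963 × 945 = 185.5035 m; 2√(D_R t) = 11.03 m; argument = (167 − 185.5035)/11.03 = -1.678.
C = C₀ × ½·erfc(-1.678) = 1.99 × 0.9912 = 1.97 mg/L.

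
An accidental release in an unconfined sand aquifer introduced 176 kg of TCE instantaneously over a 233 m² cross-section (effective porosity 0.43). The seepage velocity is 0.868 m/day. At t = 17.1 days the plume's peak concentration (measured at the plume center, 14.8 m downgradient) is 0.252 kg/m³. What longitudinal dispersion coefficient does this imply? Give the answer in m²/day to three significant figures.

At the plume center C_max = M/(n_e·A·√(4πDt)), so D = M²/(4πt·(n_e·A·C_max)²).
n_e·A·C_max = 0.43 × 233 × 0.252 = 25.25 kg/m.
D = 176²/(4π × 17.1 × 25.25²) = 0.226 m²/day.

0.226 m²/day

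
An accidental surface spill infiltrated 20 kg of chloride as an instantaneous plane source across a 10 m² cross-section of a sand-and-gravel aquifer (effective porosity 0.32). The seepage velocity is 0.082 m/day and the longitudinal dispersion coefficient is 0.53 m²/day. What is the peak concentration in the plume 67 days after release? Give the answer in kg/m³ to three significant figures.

0.296 kg/m³

The peak of an instantaneous 1D plume sits at x = vt; there the Gaussian factor is 1 and C_max = M/(n_e·A·√(4πDt)), where n_e·A is the pore area the mass is dissolved in.
√(4πDt) = √(4π × 0.53 × 67) = 21.12 m, so C_max = 20/(0.32 × 10 × 21.12) = 0.296 kg/m³.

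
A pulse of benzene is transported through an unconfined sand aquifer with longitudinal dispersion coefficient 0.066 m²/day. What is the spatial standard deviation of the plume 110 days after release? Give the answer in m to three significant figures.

Dispersive spreading gives a Gaussian with σ² = 2Dt; advection only shifts the center.
σ = √(2 × 0.066 × 110) = 3.81 m.

3.81 m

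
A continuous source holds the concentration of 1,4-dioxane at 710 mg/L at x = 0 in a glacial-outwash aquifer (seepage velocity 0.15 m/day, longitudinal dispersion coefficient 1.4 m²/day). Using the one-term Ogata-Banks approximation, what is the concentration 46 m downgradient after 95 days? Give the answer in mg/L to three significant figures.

18.3 mg/L

For a continuous step input, C/C₀ ≈ ½·erfc((x−vt)/(2√(Dt))).
vt = 0.15 × 95 = 14.25 m and 2√(Dt) = 2√(1.4 × 95) = 23.07 m.
Argument (x−vt)/(2√(Dt)) = (46 − 14.25)/23.07 = 1.376; ½·erfc(1.376) = 0.02583.
C = 710 × 0.02583 = 18.3 mg/L.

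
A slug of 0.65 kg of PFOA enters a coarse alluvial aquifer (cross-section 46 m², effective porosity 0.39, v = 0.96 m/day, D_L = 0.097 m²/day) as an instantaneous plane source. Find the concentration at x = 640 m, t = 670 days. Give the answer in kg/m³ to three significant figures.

For an instantaneous plane source, C(x,t) = M/(n_e·A·√(4πDt)) · exp(−(x−vt)²/(4Dt)), with n_e·A the pore (flow) area.
Plume center vt = 0.96 × 670 = 643.2 m, so the well at 640 m is 3.2 m upgradient of the peak.
√(4πDt) = 28.58 m, giving peak height M/(n_e·A·√(4πDt)) = 0.65/(0.39 × 46 × 28.58) = 0.001268 kg/m³.
(x−vt)²/(4Dt) = (-3.2)²/(4 × 0.097 × 670) = 0.03939; exp(−0.03939) = 0.9614.
C = 0.001268 × 0.9614 = 0.00122 kg/m³.

0.00122 kg/m³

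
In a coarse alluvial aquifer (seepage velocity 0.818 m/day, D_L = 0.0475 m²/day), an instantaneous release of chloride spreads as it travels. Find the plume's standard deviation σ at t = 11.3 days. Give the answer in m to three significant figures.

Dispersive spreading gives a Gaussian with σ² = 2Dt; advection only shifts the center.
σ = √(2 × 0.0475 × 11.3) = 1.04 m.

1.04 m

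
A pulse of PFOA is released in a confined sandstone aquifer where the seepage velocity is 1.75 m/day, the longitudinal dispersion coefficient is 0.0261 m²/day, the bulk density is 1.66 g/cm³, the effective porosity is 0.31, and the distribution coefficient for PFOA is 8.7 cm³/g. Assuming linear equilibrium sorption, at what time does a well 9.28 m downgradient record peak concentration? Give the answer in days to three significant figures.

Retardation factor R = 1 + ρ_b·K_d/n = 1 + 1.66 × 8.7/0.31 = 47.59.
Sorption retards both mechanisms: v_R = v/R = 0.03677 m/day, D_R = D/R = 0.0005484 m²/day.
Peak time from v_R²t² + 2D_R t − x² = 0: t = (√(D_R² + v_R²x²) − D_R)/v_R².
√(D_R² + v_R²x²) = √(0.0005484² + 0.03677² × 9.28²) = 0.3412; v_R² = 0.001352.
t = (0.3412 − 0.0005484)/0.001352 = 252 days.

252 days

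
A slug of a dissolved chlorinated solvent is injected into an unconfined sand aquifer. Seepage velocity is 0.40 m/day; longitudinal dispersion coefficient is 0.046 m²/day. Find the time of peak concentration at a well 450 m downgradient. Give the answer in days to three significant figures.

For the 1D instantaneous-source solution, setting ∂C/∂t = 0 at fixed x gives v²t² + 2Dt − x² = 0, so t = (√(D² + v²x²) − D)/v².
√(D² + v²x²) = √(0.046² + 0.40² × 450²) = 180.0; v² = 0.16.
t = (180.0 − 0.046)/0.16 = 1120 days (vs. the pure-advection estimate x/v = 1120 d).

1120 days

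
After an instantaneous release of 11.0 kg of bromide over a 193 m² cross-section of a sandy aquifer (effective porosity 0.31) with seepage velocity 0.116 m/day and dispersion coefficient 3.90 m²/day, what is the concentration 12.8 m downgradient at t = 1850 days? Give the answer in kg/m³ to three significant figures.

0.000149 kg/m³

For an instantaneous plane source, C(x,t) = M/(n_e·A·√(4πDt)) · exp(−(x−vt)²/(4Dt)), with n_e·A the pore (flow) area.
Plume center vt = 0.116 × 1850 = 214.6 m, so the well at 12.8 m is 201.8 m upgradient of the peak.
√(4πDt) = 301.1 m, giving peak height M/(n_e·A·√(4πDt)) = 11.0/(0.31 × 193 × 301.1) = 0.0006106 kg/m³.
(x−vt)²/(4Dt) = (-201.8)²/(4 × 3.90 × 1850) = 1.411; exp(−1.411) = 0.2439.
C = 0.0006106 × 0.2439 = 0.000149 kg/m³.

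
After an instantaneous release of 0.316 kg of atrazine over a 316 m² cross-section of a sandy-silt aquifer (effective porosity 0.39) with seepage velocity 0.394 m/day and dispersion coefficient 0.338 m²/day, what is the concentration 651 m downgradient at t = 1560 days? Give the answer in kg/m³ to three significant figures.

1.68e-05 kg/m³

For an instantaneous plane source, C(x,t) = M/(n_e·A·√(4πDt)) · exp(−(x−vt)²/(4Dt)), with n_e·A the pore (flow) area.
Plume center vt = 0.394 × 1560 = 614.64 m, so the well at 651 m is 36.36 m downgradient of the peak.
√(4πDt) = 81.40 m, giving peak height M/(n_e·A·√(4πDt)) = 0.316/(0.39 × 316 × 81.40) = 3.150e-05 kg/m³.
(x−vt)²/(4Dt) = (36.36)²/(4 × 0.338 × 1560) = 0.6268; exp(−0.6268) = 0.5343.
C = 3.150e-05 × 0.5343 = 1.68e-05 kg/m³.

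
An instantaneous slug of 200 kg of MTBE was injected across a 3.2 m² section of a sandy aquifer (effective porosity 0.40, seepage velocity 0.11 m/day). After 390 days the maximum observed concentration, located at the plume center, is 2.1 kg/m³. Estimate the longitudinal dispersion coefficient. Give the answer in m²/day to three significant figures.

At the plume center C_max = M/(n_e·A·√(4πDt)), so D = M²/(4πt·(n_e·A·C_max)²).
n_e·A·C_max = 0.40 × 3.2 × 2.1 = 2.688 kg/m.
D = 200²/(4π × 390 × 2.688²) = 1.13 m²/day.

1.13 m²/day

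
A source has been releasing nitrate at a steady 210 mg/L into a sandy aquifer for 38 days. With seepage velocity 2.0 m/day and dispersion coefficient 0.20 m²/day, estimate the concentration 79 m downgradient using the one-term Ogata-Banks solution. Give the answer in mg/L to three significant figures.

For a continuous step input, C/C₀ ≈ ½·erfc((x−vt)/(2√(Dt))).
vt = 2.0 × 38 = 76 m and 2√(Dt) = 2√(0.20 × 38) = 5.514 m.
Argument (x−vt)/(2√(Dt)) = (79 − 76)/5.514 = 0.5441; ½·erfc(0.5441) = 0.2208.
C = 210 × 0.2208 = 46.4 mg/L.

46.4 mg/L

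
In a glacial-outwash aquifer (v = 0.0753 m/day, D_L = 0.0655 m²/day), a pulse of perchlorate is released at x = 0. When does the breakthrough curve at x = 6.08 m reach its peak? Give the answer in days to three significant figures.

For the 1D instantaneous-source solution, setting ∂C/∂t = 0 at fixed x gives v²t² + 2Dt − x² = 0, so t = (√(D² + v²x²) − D)/v².
√(D² + v²x²) = √(0.0655² + 0.0753² × 6.08²) = 0.4625; v² = 0.00567009.
t = (0.4625 − 0.0655)/0.00567009 = 70.0 days (vs. the pure-advection estimate x/v = 80.7 d).

70.0 days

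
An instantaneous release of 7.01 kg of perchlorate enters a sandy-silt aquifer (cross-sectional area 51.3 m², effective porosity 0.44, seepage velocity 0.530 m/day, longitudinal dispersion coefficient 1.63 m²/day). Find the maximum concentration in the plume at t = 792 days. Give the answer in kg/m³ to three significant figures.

The peak of an instantaneous 1D plume sits at x = vt; there the Gaussian factor is 1 and C_max = M/(n_e·A·√(4πDt)), where n_e·A is the pore area the mass is dissolved in.
√(4πDt) = √(4π × 1.63 × 792) = 127.4 m, so C_max = 7.01/(0.44 × 51.3 × 127.4) = 0.00244 kg/m³.

0.00244 kg/m³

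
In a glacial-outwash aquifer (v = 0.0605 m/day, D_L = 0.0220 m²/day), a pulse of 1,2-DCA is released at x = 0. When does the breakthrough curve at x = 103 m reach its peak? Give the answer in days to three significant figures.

1700 days

For the 1D instantaneous-source solution, setting ∂C/∂t = 0 at fixed x gives v²t² + 2Dt − x² = 0, so t = (√(D² + v²x²) − D)/v².
√(D² + v²x²) = √(0.0220² + 0.0605² × 103²) = 6.232; v² = 0.00366025.
t = (6.232 − 0.0220)/0.00366025 = 1700 days (vs. the pure-advection estimate x/v = 1700 d).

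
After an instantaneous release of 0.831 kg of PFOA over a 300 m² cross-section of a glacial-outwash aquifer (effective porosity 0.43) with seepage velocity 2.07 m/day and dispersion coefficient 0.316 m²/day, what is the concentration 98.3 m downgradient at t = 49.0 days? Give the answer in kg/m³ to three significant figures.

0.000394 kg/m³

For an instantaneous plane source, C(x,t) = M/(n_e·A·√(4πDt)) · exp(−(x−vt)²/(4Dt)), with n_e·A the pore (flow) area.
Plume center vt = 2.07 × 49.0 = 101.43 m, so the well at 98.3 m is 3.13 m upgradient of the peak.
√(4πDt) = 13.95 m, giving peak height M/(n_e·A·√(4πDt)) = 0.831/(0.43 × 300 × 13.95) = 0.0004618 kg/m³.
(x−vt)²/(4Dt) = (-3.13)²/(4 × 0.316 × 49.0) = 0.1582; exp(−0.1582) = 0.8537.
C = 0.0004618 × 0.8537 = 0.000394 kg/m³.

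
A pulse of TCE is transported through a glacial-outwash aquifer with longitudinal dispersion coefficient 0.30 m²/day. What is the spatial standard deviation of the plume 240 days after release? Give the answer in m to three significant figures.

12.0 m

Dispersive spreading gives a Gaussian with σ² = 2Dt; advection only shifts the center.
σ = √(2 × 0.30 × 240) = 12.0 m.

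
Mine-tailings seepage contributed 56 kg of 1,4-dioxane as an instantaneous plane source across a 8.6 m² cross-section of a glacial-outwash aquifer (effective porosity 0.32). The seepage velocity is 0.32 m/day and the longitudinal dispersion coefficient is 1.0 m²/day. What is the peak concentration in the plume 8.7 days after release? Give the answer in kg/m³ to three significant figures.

The peak of an instantaneous 1D plume sits at x = vt; there the Gaussian factor is 1 and C_max = M/(n_e·A·√(4πDt)), where n_e·A is the pore area the mass is dissolved in.
√(4πDt) = √(4π × 1.0 × 8.7) = 10.46 m, so C_max = 56/(0.32 × 8.6 × 10.46) = 1.95 kg/m³.

1.95 kg/m³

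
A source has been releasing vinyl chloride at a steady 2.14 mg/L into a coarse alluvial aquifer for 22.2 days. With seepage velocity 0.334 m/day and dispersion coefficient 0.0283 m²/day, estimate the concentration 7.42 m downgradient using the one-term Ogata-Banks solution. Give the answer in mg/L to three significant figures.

For a continuous step input, C/C₀ ≈ ½·erfc((x−vt)/(2√(Dt))).
vt = 0.334 × 22.2 = 7.4148 m and 2√(Dt) = 2√(0.0283 × 22.2) = 1.585 m.
Argument (x−vt)/(2√(Dt)) = (7.42 − 7.4148)/1.585 = 0.003281; ½·erfc(0.003281) = 0.4981.
C = 2.14 × 0.4981 = 1.07 mg/L.

1.07 mg/L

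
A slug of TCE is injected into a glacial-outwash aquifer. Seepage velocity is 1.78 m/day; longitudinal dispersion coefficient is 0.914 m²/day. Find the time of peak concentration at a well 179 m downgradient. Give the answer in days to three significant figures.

For the 1D instantaneous-source solution, setting ∂C/∂t = 0 at fixed x gives v²t² + 2Dt − x² = 0, so t = (√(D² + v²x²) − D)/v².
√(D² + v²x²) = √(0.914² + 1.78² × 179²) = 318.6; v² = 3.1684.
t = (318.6 − 0.914)/3.1684 = 100 days (vs. the pure-advection estimate x/v = 101 d).

100 days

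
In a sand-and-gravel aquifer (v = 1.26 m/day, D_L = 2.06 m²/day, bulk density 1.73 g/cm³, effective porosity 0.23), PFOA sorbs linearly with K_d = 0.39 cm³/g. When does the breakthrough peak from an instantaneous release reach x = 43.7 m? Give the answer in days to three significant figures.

131 days

Retardation factor R = 1 + ρ_b·K_d/n = 1 + 1.73 × 0.39/0.23 = 3.933.
Sorption retards both mechanisms: v_R = v/R = 0.3204 m/day, D_R = D/R = 0.5238 m²/day.
Peak time from v_R²t² + 2D_R t − x² = 0: t = (√(D_R² + v_R²x²) − D_R)/v_R².
√(D_R² + v_R²x²) = √(0.5238² + 0.3204² × 43.7²) = 14.01; v_R² = 0.1027.
t = (14.01 − 0.5238)/0.1027 = 131 days.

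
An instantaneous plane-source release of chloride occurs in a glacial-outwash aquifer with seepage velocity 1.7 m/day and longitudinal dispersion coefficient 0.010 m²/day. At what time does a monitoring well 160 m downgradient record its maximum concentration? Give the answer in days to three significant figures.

94.1 days

For the 1D instantaneous-source solution, setting ∂C/∂t = 0 at fixed x gives v²t² + 2Dt − x² = 0, so t = (√(D² + v²x²) − D)/v².
√(D² + v²x²) = √(0.010² + 1.7² × 160²) = 272.0; v² = 2.89.
t = (272.0 − 0.010)/2.89 = 94.1 days (vs. the pure-advection estimate x/v = 94.1 d).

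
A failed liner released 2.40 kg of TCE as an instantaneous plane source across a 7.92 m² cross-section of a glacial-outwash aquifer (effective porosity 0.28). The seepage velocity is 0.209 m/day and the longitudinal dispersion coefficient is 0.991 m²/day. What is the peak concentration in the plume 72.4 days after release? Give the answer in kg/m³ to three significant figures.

The peak of an instantaneous 1D plume sits at x = vt; there the Gaussian factor is 1 and C_max = M/(n_e·A·√(4πDt)), where n_e·A is the pore area the mass is dissolved in.
√(4πDt) = √(4π × 0.991 × 72.4) = 30.03 m, so C_max = 2.40/(0.28 × 7.92 × 30.03) = 0.0360 kg/m³.

0.0360 kg/m³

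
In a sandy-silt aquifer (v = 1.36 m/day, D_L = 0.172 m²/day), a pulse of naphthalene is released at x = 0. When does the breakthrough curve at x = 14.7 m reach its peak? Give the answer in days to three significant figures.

10.7 days

For the 1D instantaneous-source solution, setting ∂C/∂t = 0 at fixed x gives v²t² + 2Dt − x² = 0, so t = (√(D² + v²x²) − D)/v².
√(D² + v²x²) = √(0.172² + 1.36² × 14.7²) = 19.99; v² = 1.8496.
t = (19.99 − 0.172)/1.8496 = 10.7 days (vs. the pure-advection estimate x/v = 10.8 d).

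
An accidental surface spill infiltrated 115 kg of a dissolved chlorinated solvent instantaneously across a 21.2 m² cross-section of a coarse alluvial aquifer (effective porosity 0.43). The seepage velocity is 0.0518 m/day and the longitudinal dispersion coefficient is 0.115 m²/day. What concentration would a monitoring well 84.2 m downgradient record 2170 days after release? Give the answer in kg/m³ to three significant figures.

0.102 kg/m³

For an instantaneous plane source, C(x,t) = M/(n_e·A·√(4πDt)) · exp(−(x−vt)²/(4Dt)), with n_e·A the pore (flow) area.
Plume center vt = 0.0518 × 2170 = 112.406 m, so the well at 84.2 m is 28.206 m upgradient of the peak.
√(4πDt) = 56.00 m, giving peak height M/(n_e·A·√(4πDt)) = 115/(0.43 × 21.2 × 56.00) = 0.2253 kg/m³.
(x−vt)²/(4Dt) = (-28.206)²/(4 × 0.115 × 2170) = 0.7970; exp(−0.7970) = 0.4507.
C = 0.2253 × 0.4507 = 0.102 kg/m³.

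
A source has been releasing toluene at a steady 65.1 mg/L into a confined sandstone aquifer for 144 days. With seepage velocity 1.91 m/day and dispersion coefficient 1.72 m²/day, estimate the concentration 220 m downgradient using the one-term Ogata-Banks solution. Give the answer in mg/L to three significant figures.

64.7 mg/L

For a continuous step input, C/C₀ ≈ ½·erfc((x−vt)/(2√(Dt))).
vt = 1.91 × 144 = 275.04 m and 2√(Dt) = 2√(1.72 × 144) = 31.48 m.
Argument (x−vt)/(2√(Dt)) = (220 − 275.04)/31.48 = -1.748; ½·erfc(-1.748) = 0.9933.
C = 65.1 × 0.9933 = 64.7 mg/L.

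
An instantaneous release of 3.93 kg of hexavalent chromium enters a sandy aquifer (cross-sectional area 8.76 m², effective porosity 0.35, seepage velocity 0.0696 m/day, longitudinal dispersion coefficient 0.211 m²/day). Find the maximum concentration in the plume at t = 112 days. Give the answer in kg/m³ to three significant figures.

0.0744 kg/m³

The peak of an instantaneous 1D plume sits at x = vt; there the Gaussian factor is 1 and C_max = M/(n_e·A·√(4πDt)), where n_e·A is the pore area the mass is dissolved in.
√(4πDt) = √(4π × 0.211 × 112) = 17.23 m, so C_max = 3.93/(0.35 × 8.76 × 17.23) = 0.0744 kg/m³.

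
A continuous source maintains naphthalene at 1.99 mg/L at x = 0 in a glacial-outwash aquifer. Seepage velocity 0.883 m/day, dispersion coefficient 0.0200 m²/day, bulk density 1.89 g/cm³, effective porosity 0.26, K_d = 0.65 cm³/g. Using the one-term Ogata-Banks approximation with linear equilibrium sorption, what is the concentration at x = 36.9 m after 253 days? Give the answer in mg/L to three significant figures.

Retardation factor R = 1 + ρ_b·K_d/n = 1 + 1.89 × 0.65/0.26 = 5.725.
Sorption retards both mechanisms: v_R = v/R = 0.1542 m/day, D_R = D/R = 0.003493 m²/day.
v_R·t = 0.1542 × 253 = 39.0126 m; 2√(D_R t) = 1.880 m; argument = (36.9 − 39.0126)/1.880 = -1.124.
C = C₀ × ½·erfc(-1.124) = 1.99 × 0.9440 = 1.88 mg/L.

1.88 mg/L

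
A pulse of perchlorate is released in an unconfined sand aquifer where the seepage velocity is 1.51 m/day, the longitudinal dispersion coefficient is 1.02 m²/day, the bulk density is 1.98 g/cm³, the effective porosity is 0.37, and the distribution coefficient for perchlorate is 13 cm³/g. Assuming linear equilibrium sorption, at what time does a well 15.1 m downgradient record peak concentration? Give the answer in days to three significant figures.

Retardation factor R = 1 + ρ_b·K_d/n = 1 + 1.98 × 13/0.37 = 70.57.
Sorption retards both mechanisms: v_R = v/R = 0.02140 m/day, D_R = D/R = 0.01445 m²/day.
Peak time from v_R²t² + 2D_R t − x² = 0: t = (√(D_R² + v_R²x²) − D_R)/v_R².
√(D_R² + v_R²x²) = √(0.01445² + 0.02140² × 15.1²) = 0.3235; v_R² = 0.0004580.
t = (0.3235 − 0.01445)/0.0004580 = 675 days.

675 days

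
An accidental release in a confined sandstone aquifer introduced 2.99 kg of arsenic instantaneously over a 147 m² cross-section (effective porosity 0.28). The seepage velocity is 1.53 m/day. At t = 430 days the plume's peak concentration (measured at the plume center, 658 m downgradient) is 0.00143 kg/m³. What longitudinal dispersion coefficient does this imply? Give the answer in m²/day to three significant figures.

0.478 m²/day

At the plume center C_max = M/(n_e·A·√(4πDt)), so D = M²/(4πt·(n_e·A·C_max)²).
n_e·A·C_max = 0.28 × 147 × 0.00143 = 0.05886 kg/m.
D = 2.99²/(4π × 430 × 0.05886²) = 0.478 m²/day.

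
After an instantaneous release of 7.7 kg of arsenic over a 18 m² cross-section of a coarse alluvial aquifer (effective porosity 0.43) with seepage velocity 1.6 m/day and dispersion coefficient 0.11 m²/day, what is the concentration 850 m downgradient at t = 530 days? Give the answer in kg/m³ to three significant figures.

0.0361 kg/m³

For an instantaneous plane source, C(x,t) = M/(n_e·A·√(4πDt)) · exp(−(x−vt)²/(4Dt)), with n_e·A the pore (flow) area.
Plume center vt = 1.6 × 530 = 848 m, so the well at 850 m is 2 m downgradient of the peak.
√(4πDt) = 27.07 m, giving peak height M/(n_e·A·√(4πDt)) = 7.7/(0.43 × 18 × 27.07) = 0.03675 kg/m³.
(x−vt)²/(4Dt) = (2)²/(4 × 0.11 × 530) = 0.01715; exp(−0.01715) = 0.9830.
C = 0.03675 × 0.9830 = 0.0361 kg/m³.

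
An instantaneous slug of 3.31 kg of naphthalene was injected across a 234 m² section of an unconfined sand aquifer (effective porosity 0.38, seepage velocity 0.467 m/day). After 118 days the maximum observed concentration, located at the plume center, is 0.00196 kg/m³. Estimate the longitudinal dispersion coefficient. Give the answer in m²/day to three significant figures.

At the plume center C_max = M/(n_e·A·√(4πDt)), so D = M²/(4πt·(n_e·A·C_max)²).
n_e·A·C_max = 0.38 × 234 × 0.00196 = 0.1743 kg/m.
D = 3.31²/(4π × 118 × 0.1743²) = 0.243 m²/day.

0.243 m²/day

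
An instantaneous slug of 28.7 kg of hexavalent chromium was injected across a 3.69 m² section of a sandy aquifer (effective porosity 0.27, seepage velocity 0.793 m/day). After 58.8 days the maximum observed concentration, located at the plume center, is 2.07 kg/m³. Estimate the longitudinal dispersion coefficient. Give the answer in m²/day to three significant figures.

0.262 m²/day

At the plume center C_max = M/(n_e·A·√(4πDt)), so D = M²/(4πt·(n_e·A·C_max)²).
n_e·A·C_max = 0.27 × 3.69 × 2.07 = 2.062 kg/m.
D = 28.7²/(4π × 58.8 × 2.062²) = 0.262 m²/day.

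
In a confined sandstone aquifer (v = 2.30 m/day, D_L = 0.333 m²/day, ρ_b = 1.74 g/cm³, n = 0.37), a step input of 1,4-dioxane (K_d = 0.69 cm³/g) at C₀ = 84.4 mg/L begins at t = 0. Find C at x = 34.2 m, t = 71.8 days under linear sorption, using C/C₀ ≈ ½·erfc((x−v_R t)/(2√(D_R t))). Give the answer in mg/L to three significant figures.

77.6 mg/L

Retardation factor R = 1 + ρ_b·K_d/n = 1 + 1.74 × 0.69/0.37 = 4.245.
Sorption retards both mechanisms: v_R = v/R = 0.5418 m/day, D_R = D/R = 0.07845 m²/day.
v_R·t = 0.5418 × 71.8 = 38.90124 m; 2√(D_R t) = 4.747 m; argument = (34.2 − 38.90124)/4.747 = -0.9904.
C = C₀ × ½·erfc(-0.9904) = 84.4 × 0.9193 = 77.6 mg/L.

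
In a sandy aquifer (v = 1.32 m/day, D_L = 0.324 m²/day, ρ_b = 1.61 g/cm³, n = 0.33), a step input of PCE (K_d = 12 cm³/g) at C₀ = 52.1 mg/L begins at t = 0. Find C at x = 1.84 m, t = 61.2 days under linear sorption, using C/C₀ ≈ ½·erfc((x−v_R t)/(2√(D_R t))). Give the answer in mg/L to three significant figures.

Retardation factor R = 1 + ρ_b·K_d/n = 1 + 1.61 × 12/0.33 = 59.55.
Sorption retards both mechanisms: v_R = v/R = 0.02217 m/day, D_R = D/R = 0.005441 m²/day.
v_R·t = 0.02217 × 61.2 = 1.356804 m; 2√(D_R t) = 1.154 m; argument = (1.84 − 1.356804)/1.154 = 0.4187.
C = C₀ × ½·erfc(0.4187) = 52.1 × 0.2769 = 14.4 mg/L.

14.4 mg/L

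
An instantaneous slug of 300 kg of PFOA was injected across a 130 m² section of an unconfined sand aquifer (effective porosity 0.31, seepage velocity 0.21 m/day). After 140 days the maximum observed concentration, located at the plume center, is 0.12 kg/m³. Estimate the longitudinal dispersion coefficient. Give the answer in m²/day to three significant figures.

2.19 m²/day

At the plume center C_max = M/(n_e·A·√(4πDt)), so D = M²/(4πt·(n_e·A·C_max)²).
n_e·A·C_max = 0.31 × 130 × 0.12 = 4.836 kg/m.
D = 300²/(4π × 140 × 4.836²) = 2.19 m²/day.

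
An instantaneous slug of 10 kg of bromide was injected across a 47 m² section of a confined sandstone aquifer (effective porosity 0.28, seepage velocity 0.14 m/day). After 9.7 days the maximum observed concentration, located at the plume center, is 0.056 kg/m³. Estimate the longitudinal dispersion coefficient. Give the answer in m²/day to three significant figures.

1.51 m²/day

At the plume center C_max = M/(n_e·A·√(4πDt)), so D = M²/(4πt·(n_e·A·C_max)²).
n_e·A·C_max = 0.28 × 47 × 0.056 = 0.7370 kg/m.
D = 10²/(4π × 9.7 × 0.7370²) = 1.51 m²/day.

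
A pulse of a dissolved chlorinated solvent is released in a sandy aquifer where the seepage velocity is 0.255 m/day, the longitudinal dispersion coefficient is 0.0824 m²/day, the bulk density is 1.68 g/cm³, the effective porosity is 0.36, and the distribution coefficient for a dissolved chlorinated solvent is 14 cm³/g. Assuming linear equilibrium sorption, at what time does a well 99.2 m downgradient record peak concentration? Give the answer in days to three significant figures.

Retardation factor R = 1 + ρ_b·K_d/n = 1 + 1.68 × 14/0.36 = 66.33.
Sorption retards both mechanisms: v_R = v/R = 0.003844 m/day, D_R = D/R = 0.001242 m²/day.
Peak time from v_R²t² + 2D_R t − x² = 0: t = (√(D_R² + v_R²x²) − D_R)/v_R².
√(D_R² + v_R²x²) = √(0.001242² + 0.003844² × 99.2²) = 0.3813; v_R² = 1.478e-05.
t = (0.3813 − 0.001242)/1.478e-05 = 25700 days.

25700 days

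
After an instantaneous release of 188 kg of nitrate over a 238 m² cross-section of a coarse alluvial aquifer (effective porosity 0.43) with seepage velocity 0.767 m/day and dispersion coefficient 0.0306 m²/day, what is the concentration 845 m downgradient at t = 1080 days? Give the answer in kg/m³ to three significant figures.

For an instantaneous plane source, C(x,t) = M/(n_e·A·√(4πDt)) · exp(−(x−vt)²/(4Dt)), with n_e·A the pore (flow) area.
Plume center vt = 0.767 × 1080 = 828.36 m, so the well at 845 m is 16.64 m downgradient of the peak.
√(4πDt) = 20.38 m, giving peak height M/(n_e·A·√(4πDt)) = 188/(0.43 × 238 × 20.38) = 0.09014 kg/m³.
(x−vt)²/(4Dt) = (16.64)²/(4 × 0.0306 × 1080) = 2.095; exp(−2.095) = 0.1231.
C = 0.09014 × 0.1231 = 0.0111 kg/m³.

0.0111 kg/m³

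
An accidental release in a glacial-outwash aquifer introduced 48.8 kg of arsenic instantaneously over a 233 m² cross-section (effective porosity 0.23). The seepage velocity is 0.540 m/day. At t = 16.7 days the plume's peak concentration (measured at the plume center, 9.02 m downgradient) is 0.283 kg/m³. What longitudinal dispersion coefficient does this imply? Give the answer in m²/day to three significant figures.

At the plume center C_max = M/(n_e·A·√(4πDt)), so D = M²/(4πt·(n_e·A·C_max)²).
n_e·A·C_max = 0.23 × 233 × 0.283 = 15.17 kg/m.
D = 48.8²/(4π × 16.7 × 15.17²) = 0.0493 m²/day.

0.0493 m²/day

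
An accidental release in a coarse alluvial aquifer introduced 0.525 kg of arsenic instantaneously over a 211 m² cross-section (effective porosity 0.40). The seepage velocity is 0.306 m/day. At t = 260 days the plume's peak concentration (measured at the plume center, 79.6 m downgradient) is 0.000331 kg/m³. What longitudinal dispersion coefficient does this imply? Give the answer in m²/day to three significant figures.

0.108 m²/day

At the plume center C_max = M/(n_e·A·√(4πDt)), so D = M²/(4πt·(n_e·A·C_max)²).
n_e·A·C_max = 0.40 × 211 × 0.000331 = 0.02794 kg/m.
D = 0.525²/(4π × 260 × 0.02794²) = 0.108 m²/day.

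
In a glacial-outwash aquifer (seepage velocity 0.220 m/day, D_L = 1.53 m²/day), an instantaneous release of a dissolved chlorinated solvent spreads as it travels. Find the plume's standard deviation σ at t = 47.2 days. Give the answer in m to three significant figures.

12.0 m

Dispersive spreading gives a Gaussian with σ² = 2Dt; advection only shifts the center.
σ = √(2 × 1.53 × 47.2) = 12.0 m.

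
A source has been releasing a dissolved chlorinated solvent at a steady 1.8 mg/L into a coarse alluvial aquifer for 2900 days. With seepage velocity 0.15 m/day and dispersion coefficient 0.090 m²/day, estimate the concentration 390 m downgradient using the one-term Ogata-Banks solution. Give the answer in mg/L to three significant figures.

1.76 mg/L

For a continuous step input, C/C₀ ≈ ½·erfc((x−vt)/(2√(Dt))).
vt = 0.15 × 2900 = 435 m and 2√(Dt) = 2√(0.090 × 2900) = 32.31 m.
Argument (x−vt)/(2√(Dt)) = (390 − 435)/32.31 = -1.393; ½·erfc(-1.393) = 0.9756.
C = 1.8 × 0.9756 = 1.76 mg/L.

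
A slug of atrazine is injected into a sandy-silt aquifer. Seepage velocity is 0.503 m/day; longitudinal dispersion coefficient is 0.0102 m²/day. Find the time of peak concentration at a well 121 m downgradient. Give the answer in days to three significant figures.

For the 1D instantaneous-source solution, setting ∂C/∂t = 0 at fixed x gives v²t² + 2Dt − x² = 0, so t = (√(D² + v²x²) − D)/v².
√(D² + v²x²) = √(0.0102² + 0.503² × 121²) = 60.86; v² = 0.253009.
t = (60.86 − 0.0102)/0.253009 = 241 days (vs. the pure-advection estimate x/v = 241 d).

241 days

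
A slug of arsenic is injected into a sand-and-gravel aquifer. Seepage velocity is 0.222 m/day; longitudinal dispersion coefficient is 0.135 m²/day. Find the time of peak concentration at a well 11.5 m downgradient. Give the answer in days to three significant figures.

For the 1D instantaneous-source solution, setting ∂C/∂t = 0 at fixed x gives v²t² + 2Dt − x² = 0, so t = (√(D² + v²x²) − D)/v².
√(D² + v²x²) = √(0.135² + 0.222² × 11.5²) = 2.557; v² = 0.049284.
t = (2.557 − 0.135)/0.049284 = 49.1 days (vs. the pure-advection estimate x/v = 51.8 d).

49.1 days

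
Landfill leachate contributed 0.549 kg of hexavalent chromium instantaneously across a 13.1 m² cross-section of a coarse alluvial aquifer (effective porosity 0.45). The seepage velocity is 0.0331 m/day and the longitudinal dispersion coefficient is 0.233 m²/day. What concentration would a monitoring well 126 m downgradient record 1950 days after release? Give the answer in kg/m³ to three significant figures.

For an instantaneous plane source, C(x,t) = M/(n_e·A·√(4πDt)) · exp(−(x−vt)²/(4Dt)), with n_e·A the pore (flow) area.
Plume center vt = 0.0331 × 1950 = 64.545 m, so the well at 126 m is 61.455 m downgradient of the peak.
√(4πDt) = 75.56 m, giving peak height M/(n_e·A·√(4πDt)) = 0.549/(0.45 × 13.1 × 75.56) = 0.001233 kg/m³.
(x−vt)²/(4Dt) = (61.455)²/(4 × 0.233 × 1950) = 2.078; exp(−2.078) = 0.1252.
C = 0.001233 × 0.1252 = 0.000154 kg/m³.

0.000154 kg/m³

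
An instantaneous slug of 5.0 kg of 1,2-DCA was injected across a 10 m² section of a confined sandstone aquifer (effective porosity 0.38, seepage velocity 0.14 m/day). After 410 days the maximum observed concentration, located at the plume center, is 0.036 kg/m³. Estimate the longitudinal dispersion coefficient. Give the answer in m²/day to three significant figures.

0.259 m²/day

At the plume center C_max = M/(n_e·A·√(4πDt)), so D = M²/(4πt·(n_e·A·C_max)²).
n_e·A·C_max = 0.38 × 10 × 0.036 = 0.1368 kg/m.
D = 5.0²/(4π × 410 × 0.1368²) = 0.259 m²/day.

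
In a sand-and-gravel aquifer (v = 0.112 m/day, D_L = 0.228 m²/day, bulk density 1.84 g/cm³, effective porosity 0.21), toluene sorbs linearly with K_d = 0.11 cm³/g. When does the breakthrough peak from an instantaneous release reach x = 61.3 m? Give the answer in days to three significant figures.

Retardation factor R = 1 + ρ_b·K_d/n = 1 + 1.84 × 0.11/0.21 = 1.964.
Sorption retards both mechanisms: v_R = v/R = 0.05703 m/day, D_R = D/R = 0.1161 m²/day.
Peak time from v_R²t² + 2D_R t − x² = 0: t = (√(D_R² + v_R²x²) − D_R)/v_R².
√(D_R² + v_R²x²) = √(0.1161² + 0.05703² × 61.3²) = 3.498; v_R² = 0.003252.
t = (3.498 − 0.1161)/0.003252 = 1040 days.

1040 days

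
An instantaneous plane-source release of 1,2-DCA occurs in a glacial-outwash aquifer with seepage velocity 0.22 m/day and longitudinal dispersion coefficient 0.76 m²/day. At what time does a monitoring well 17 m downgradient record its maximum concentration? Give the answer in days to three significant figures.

63.1 days

For the 1D instantaneous-source solution, setting ∂C/∂t = 0 at fixed x gives v²t² + 2Dt − x² = 0, so t = (√(D² + v²x²) − D)/v².
√(D² + v²x²) = √(0.76² + 0.22² × 17²) = 3.816; v² = 0.0484.
t = (3.816 − 0.76)/0.0484 = 63.1 days (vs. the pure-advection estimate x/v = 77.3 d).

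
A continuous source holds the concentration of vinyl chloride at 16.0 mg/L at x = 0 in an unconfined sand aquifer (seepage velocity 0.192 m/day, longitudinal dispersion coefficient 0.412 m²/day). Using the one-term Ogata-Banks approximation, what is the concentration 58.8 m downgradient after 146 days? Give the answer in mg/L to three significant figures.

0.0402 mg/L

For a continuous step input, C/C₀ ≈ ½·erfc((x−vt)/(2√(Dt))).
vt = 0.192 × 146 = 28.032 m and 2√(Dt) = 2√(0.412 × 146) = 15.51 m.
Argument (x−vt)/(2√(Dt)) = (58.8 − 28.032)/15.51 = 1.984; ½·erfc(1.984) = 0.002510.
C = 16.0 × 0.002510 = 0.0402 mg/L.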